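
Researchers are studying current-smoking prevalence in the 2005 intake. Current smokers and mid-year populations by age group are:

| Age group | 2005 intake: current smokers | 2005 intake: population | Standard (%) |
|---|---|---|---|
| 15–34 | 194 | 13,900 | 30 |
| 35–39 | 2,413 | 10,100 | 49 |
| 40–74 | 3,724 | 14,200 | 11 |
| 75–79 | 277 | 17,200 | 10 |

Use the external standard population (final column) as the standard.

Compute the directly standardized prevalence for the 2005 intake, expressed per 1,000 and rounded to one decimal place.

151.7

Age-specific rates per 1,000 for the 2005 intake: 13.957, 238.911, 262.254, 16.105.
Standard weights: 0.30, 0.49, 0.11, 0.10.
Standardized rate: 0.3000×13.957 + 0.4900×238.911 + 0.1100×262.254 + 0.1000×16.105 = 151.7117 per 1,000.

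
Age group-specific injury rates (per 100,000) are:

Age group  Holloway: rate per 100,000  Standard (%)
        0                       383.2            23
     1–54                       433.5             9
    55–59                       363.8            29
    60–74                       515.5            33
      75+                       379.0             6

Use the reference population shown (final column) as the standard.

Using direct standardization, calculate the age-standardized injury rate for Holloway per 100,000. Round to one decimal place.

Standard weights: 0.23, 0.09, 0.29, 0.33, 0.06.
Standardized rate: 0.2300×383.2 + 0.0900×433.5 + 0.2900×363.8 + 0.3300×515.5 + 0.0600×379.0 = 425.5080 per 100,000.

425.5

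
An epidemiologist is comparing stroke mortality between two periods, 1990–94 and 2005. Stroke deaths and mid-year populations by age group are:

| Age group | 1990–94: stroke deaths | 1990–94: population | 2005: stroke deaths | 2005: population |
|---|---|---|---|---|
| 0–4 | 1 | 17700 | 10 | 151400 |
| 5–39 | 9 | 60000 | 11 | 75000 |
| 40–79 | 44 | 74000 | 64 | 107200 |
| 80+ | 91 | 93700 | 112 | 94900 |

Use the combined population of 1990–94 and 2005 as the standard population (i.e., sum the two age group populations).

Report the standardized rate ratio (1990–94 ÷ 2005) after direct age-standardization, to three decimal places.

Age-specific rates per 100000 for 1990–94: 5.65, 15.00, 59.46, 97.12.
For 2005: 6.61, 14.67, 59.70, 118.02.
Combined standard total = 673900; weights = 0.2509, 0.2003, 0.2689, 0.2799.
1990–94: 0.2509×5.65 + 0.2003×15.00 + 0.2689×59.46 + 0.2799×97.12 = 47.5901 per 100000.
2005: 0.2509×6.61 + 0.2003×14.67 + 0.2689×59.70 + 0.2799×118.02 = 53.6774 per 100000.
Ratio = 47.5901 ÷ 53.6774 = 0.88659.

0.887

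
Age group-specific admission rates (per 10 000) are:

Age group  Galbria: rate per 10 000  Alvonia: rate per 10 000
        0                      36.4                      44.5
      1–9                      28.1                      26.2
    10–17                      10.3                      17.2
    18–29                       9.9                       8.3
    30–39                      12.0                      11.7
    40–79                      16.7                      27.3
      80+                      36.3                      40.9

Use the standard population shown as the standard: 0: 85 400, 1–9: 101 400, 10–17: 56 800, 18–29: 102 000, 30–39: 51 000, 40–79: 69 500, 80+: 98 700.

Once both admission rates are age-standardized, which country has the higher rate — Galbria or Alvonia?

Standard total = 564 800; weights = 0.1512, 0.1795, 0.1006, 0.1806, 0.0903, 0.1231, 0.1748.
Galbria: 0.1512×36.4 + 0.1795×28.1 + 0.1006×10.3 + 0.1806×9.9 + 0.0903×12.0 + 0.1231×16.7 + 0.1748×36.3 = 22.8545 per 10 000.
Alvonia: 0.1512×44.5 + 0.1795×26.2 + 0.1006×17.2 + 0.1806×8.3 + 0.0903×11.7 + 0.1231×27.3 + 0.1748×40.9 = 26.2242 per 10 000.

Alvonia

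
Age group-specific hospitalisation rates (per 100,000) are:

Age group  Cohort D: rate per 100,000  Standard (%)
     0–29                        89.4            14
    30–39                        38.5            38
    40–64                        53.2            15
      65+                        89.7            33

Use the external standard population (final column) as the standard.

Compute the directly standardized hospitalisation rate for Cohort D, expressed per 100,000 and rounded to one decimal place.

Standard weights: 0.14, 0.38, 0.15, 0.33.
Standardized rate: 0.1400×89.4 + 0.3800×38.5 + 0.1500×53.2 + 0.3300×89.7 = 64.7270 per 100,000.

64.7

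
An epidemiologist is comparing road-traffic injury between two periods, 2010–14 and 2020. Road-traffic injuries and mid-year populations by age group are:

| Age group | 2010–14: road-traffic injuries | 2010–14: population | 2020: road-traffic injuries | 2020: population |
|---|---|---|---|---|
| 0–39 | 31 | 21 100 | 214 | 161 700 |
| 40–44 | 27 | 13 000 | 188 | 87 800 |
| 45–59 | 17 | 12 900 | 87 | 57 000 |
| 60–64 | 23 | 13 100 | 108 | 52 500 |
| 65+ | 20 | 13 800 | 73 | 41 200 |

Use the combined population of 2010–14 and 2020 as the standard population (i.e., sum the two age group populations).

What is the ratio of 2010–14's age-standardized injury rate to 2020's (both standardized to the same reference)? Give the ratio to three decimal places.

Age-specific rates per 100 000 for 2010–14: 146.92, 207.69, 131.78, 175.57, 144.93.
For 2020: 132.34, 214.12, 152.63, 205.71, 177.18.
Combined standard total = 474 100; weights = 0.3856, 0.2126, 0.1474, 0.1384, 0.1160.
2010–14: 0.3856×146.92 + 0.2126×207.69 + 0.1474×131.78 + 0.1384×175.57 + 0.1160×144.93 = 161.3425 per 100 000.
2020: 0.3856×132.34 + 0.2126×214.12 + 0.1474×152.63 + 0.1384×205.71 + 0.1160×177.18 = 168.0764 per 100 000.
Ratio = 161.3425 ÷ 168.0764 = 0.95994.

0.960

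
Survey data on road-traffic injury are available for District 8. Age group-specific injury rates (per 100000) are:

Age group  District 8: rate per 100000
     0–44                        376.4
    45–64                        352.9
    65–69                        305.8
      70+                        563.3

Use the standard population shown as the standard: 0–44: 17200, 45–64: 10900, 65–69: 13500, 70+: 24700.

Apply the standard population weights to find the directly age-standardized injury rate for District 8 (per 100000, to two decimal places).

Standard total = 66300; weights = 0.2594, 0.1644, 0.2036, 0.3725.
Standardized rate: 0.2594×376.4 + 0.1644×352.9 + 0.2036×305.8 + 0.3725×563.3 = 427.7903 per 100000.

427.79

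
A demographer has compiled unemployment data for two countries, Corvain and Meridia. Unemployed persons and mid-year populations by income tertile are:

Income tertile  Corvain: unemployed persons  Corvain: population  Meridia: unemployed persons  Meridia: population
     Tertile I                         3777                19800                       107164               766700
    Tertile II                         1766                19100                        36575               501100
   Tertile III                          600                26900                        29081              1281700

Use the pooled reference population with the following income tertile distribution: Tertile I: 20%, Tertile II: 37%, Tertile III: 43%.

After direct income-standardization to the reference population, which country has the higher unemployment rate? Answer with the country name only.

Income-specific rates per 1000 for Corvain: 190.758, 92.461, 22.305.
For Meridia: 139.773, 72.989, 22.689.
Standard weights: 0.20, 0.37, 0.43.
Corvain: 0.2000×190.758 + 0.3700×92.461 + 0.4300×22.305 = 81.9531 per 1000.
Meridia: 0.2000×139.773 + 0.3700×72.989 + 0.4300×22.689 = 64.7171 per 1000.

Corvain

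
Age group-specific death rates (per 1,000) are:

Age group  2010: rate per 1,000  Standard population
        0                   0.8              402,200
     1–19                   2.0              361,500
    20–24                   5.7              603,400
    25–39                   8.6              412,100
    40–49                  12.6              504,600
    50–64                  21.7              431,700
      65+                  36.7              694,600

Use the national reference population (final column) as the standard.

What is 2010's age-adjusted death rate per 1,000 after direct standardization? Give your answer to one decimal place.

Standard total = 3,410,100; weights = 0.1179, 0.1060, 0.1769, 0.1208, 0.1480, 0.1266, 0.2037.
Standardized rate: 0.1179×0.8 + 0.1060×2.0 + 0.1769×5.7 + 0.1208×8.6 + 0.1480×12.6 + 0.1266×21.7 + 0.2037×36.7 = 14.4412 per 1,000.

14.4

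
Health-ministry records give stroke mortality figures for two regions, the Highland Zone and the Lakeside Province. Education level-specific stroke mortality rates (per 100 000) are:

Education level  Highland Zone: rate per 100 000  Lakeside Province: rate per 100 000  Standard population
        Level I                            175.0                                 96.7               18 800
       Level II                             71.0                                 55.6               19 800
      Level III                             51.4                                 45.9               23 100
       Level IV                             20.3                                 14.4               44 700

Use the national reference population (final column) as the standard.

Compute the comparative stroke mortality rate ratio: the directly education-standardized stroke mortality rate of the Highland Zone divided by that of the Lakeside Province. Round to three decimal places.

Standard total = 106 400; weights = 0.1767, 0.1861, 0.2171, 0.4201.
The Highland Zone: 0.1767×175.0 + 0.1861×71.0 + 0.2171×51.4 + 0.4201×20.3 = 63.8210 per 100 000.
The Lakeside Province: 0.1767×96.7 + 0.1861×55.6 + 0.2171×45.9 + 0.4201×14.4 = 43.4475 per 100 000.
Ratio = 63.8210 ÷ 43.4475 = 1.46892.

1.469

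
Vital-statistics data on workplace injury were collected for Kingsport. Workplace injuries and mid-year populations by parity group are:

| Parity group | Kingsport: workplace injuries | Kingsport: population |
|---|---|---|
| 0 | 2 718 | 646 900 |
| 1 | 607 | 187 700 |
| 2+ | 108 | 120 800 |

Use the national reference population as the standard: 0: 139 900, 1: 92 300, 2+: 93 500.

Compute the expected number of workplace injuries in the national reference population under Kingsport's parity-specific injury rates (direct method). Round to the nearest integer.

970

Parity-specific rates per 10 000 for Kingsport: 42.02, 32.34, 8.94.
Expected workplace injuries = Σ (standard pop × parity-specific rate ÷ 10 000)
= 139 900×42.02/10 000 + 92 300×32.34/10 000 + 93 500×8.94/10 000
= 587.80 + 298.49 + 83.59 = 969.88.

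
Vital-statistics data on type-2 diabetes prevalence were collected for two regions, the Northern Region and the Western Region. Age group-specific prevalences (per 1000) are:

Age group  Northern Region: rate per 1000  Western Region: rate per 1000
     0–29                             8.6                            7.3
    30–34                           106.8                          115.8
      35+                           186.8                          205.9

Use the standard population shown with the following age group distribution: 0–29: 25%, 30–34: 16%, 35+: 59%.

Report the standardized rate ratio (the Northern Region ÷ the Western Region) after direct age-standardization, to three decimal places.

0.913

Standard weights: 0.25, 0.16, 0.59.
The Northern Region: 0.2500×8.6 + 0.1600×106.8 + 0.5900×186.8 = 129.4500 per 1000.
The Western Region: 0.2500×7.3 + 0.1600×115.8 + 0.5900×205.9 = 141.8340 per 1000.
Ratio = 129.4500 ÷ 141.8340 = 0.91269.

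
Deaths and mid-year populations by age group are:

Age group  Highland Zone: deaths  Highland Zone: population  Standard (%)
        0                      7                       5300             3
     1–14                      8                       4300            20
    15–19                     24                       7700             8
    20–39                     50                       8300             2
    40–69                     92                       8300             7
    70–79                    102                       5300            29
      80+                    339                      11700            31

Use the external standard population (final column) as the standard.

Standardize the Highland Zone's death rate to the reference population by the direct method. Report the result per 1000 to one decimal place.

16.1

Age-specific rates per 1000 for the Highland Zone: 1.321, 1.860, 3.117, 6.024, 11.084, 19.245, 28.974.
Standard weights: 0.03, 0.20, 0.08, 0.02, 0.07, 0.29, 0.31.
Standardized rate: 0.0300×1.321 + 0.2000×1.860 + 0.0800×3.117 + 0.0200×6.024 + 0.0700×11.084 + 0.2900×19.245 + 0.3100×28.974 = 16.1206 per 1000.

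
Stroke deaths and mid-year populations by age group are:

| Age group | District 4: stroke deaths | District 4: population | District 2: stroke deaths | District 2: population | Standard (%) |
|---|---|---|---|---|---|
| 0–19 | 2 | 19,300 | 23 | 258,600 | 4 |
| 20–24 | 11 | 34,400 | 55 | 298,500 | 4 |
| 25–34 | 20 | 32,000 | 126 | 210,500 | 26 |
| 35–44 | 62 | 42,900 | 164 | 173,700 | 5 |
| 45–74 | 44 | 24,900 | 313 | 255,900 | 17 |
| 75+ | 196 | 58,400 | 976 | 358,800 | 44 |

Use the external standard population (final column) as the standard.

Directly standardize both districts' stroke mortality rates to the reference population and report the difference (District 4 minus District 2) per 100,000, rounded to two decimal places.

41.02

Age-specific rates per 100,000 for District 4: 10.36, 31.98, 62.50, 144.52, 176.71, 335.62.
For District 2: 8.89, 18.43, 59.86, 94.42, 122.31, 272.02.
Standard weights: 0.04, 0.04, 0.26, 0.05, 0.17, 0.44.
District 4: 0.0400×10.36 + 0.0400×31.98 + 0.2600×62.50 + 0.0500×144.52 + 0.1700×176.71 + 0.4400×335.62 = 202.8811 per 100,000.
District 2: 0.0400×8.89 + 0.0400×18.43 + 0.2600×59.86 + 0.0500×94.42 + 0.1700×122.31 + 0.4400×272.02 = 161.8576 per 100,000.
Difference = 202.8811 − 161.8576 = 41.0234.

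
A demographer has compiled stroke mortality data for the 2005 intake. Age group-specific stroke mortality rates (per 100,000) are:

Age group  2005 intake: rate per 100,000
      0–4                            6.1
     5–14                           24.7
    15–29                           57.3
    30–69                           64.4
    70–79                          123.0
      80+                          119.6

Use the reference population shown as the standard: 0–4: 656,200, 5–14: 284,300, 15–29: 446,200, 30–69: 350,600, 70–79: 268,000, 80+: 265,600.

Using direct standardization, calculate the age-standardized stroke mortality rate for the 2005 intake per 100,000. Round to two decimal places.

54.56

Standard total = 2,270,900; weights = 0.2890, 0.1252, 0.1965, 0.1544, 0.1180, 0.1170.
Standardized rate: 0.2890×6.1 + 0.1252×24.7 + 0.1965×57.3 + 0.1544×64.4 + 0.1180×123.0 + 0.1170×119.6 = 54.5602 per 100,000.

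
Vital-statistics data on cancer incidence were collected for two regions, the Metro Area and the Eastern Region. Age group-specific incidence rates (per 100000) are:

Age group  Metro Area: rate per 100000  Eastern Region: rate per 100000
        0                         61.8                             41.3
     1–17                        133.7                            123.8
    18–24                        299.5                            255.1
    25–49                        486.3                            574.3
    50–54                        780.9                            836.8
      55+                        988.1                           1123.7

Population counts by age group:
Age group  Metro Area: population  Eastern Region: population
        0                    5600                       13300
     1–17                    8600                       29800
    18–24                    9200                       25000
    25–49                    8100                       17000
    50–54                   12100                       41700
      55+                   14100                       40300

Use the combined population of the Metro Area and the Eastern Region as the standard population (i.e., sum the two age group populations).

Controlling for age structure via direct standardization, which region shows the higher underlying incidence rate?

Combined standard total = 224800; weights = 0.0841, 0.1708, 0.1521, 0.1117, 0.2393, 0.2420.
The Metro Area: 0.0841×61.8 + 0.1708×133.7 + 0.1521×299.5 + 0.1117×486.3 + 0.2393×780.9 + 0.2420×988.1 = 553.8976 per 100000.
The Eastern Region: 0.0841×41.3 + 0.1708×123.8 + 0.1521×255.1 + 0.1117×574.3 + 0.2393×836.8 + 0.2420×1123.7 = 599.7463 per 100000.

Eastern Region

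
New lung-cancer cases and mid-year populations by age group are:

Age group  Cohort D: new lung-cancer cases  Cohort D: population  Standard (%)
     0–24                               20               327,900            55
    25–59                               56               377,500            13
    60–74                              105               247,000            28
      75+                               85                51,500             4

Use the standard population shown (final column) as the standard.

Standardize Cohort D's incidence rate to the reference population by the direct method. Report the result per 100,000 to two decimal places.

Age-specific rates per 100,000 for Cohort D: 6.10, 14.83, 42.51, 165.05.
Standard weights: 0.55, 0.13, 0.28, 0.04.
Standardized rate: 0.5500×6.10 + 0.1300×14.83 + 0.2800×42.51 + 0.0400×165.05 = 23.7879 per 100,000.

23.79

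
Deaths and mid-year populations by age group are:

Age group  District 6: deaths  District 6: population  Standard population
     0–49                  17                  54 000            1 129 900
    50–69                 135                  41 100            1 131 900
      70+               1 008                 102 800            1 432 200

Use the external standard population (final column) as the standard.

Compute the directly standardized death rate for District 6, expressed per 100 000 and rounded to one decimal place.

490.4

Age-specific rates per 100 000 for District 6: 31.48, 328.47, 980.54.
Standard total = 3 694 000; weights = 0.3059, 0.3064, 0.3877.
Standardized rate: 0.3059×31.48 + 0.3064×328.47 + 0.3877×980.54 = 490.4437 per 100 000.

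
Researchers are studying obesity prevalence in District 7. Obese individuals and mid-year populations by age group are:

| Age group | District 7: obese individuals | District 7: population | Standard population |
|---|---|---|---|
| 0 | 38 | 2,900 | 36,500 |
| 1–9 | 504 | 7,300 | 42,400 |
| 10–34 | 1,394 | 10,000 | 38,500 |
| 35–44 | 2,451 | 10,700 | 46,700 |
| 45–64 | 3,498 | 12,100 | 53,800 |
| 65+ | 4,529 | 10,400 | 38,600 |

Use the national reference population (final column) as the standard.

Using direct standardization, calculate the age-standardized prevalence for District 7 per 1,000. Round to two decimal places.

Age-specific rates per 1,000 for District 7: 13.103, 69.041, 139.400, 229.065, 289.091, 435.481.
Standard total = 256,500; weights = 0.1423, 0.1653, 0.1501, 0.1821, 0.2097, 0.1505.
Standardized rate: 0.1423×13.103 + 0.1653×69.041 + 0.1501×139.400 + 0.1821×229.065 + 0.2097×289.091 + 0.1505×435.481 = 202.0761 per 1,000.

202.08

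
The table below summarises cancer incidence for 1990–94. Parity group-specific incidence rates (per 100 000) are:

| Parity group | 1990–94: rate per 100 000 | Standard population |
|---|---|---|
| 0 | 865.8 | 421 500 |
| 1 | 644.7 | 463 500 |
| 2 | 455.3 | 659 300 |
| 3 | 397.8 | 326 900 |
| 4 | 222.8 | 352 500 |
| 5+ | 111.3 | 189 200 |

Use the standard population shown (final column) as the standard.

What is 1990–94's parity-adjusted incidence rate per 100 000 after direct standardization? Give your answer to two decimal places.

494.66

Standard total = 2 412 900; weights = 0.1747, 0.1921, 0.2732, 0.1355, 0.1461, 0.0784.
Standardized rate: 0.1747×865.8 + 0.1921×644.7 + 0.2732×455.3 + 0.1355×397.8 + 0.1461×222.8 + 0.0784×111.3 = 494.6613 per 100 000.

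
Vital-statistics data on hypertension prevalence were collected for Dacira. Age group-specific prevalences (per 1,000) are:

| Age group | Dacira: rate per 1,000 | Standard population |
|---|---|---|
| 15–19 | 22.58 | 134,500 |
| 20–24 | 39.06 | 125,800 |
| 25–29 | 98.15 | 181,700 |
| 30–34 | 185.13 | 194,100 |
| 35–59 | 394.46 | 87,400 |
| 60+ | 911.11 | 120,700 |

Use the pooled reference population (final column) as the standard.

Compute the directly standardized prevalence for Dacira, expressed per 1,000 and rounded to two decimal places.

Standard total = 844,200; weights = 0.1593, 0.1490, 0.2152, 0.2299, 0.1035, 0.1430.
Standardized rate: 0.1593×22.58 + 0.1490×39.06 + 0.2152×98.15 + 0.2299×185.13 + 0.1035×394.46 + 0.1430×911.11 = 244.2136 per 1,000.

244.21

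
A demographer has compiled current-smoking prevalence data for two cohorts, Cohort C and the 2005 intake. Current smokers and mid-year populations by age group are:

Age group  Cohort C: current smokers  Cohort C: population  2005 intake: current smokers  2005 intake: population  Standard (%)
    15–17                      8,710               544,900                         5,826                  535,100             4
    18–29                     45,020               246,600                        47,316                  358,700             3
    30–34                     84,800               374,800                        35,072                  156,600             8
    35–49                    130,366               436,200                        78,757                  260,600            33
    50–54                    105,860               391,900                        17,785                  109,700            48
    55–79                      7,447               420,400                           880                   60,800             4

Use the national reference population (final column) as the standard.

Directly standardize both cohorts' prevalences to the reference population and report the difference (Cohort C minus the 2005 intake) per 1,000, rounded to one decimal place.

52.8

Age-specific rates per 1,000 for Cohort C: 15.985, 182.563, 226.254, 298.867, 270.120, 17.714.
For the 2005 intake: 10.888, 131.910, 223.959, 302.214, 162.124, 14.474.
Standard weights: 0.04, 0.03, 0.08, 0.33, 0.48, 0.04.
Cohort C: 0.0400×15.985 + 0.0300×182.563 + 0.0800×226.254 + 0.3300×298.867 + 0.4800×270.120 + 0.0400×17.714 = 253.2090 per 1,000.
The 2005 intake: 0.0400×10.888 + 0.0300×131.910 + 0.0800×223.959 + 0.3300×302.214 + 0.4800×162.124 + 0.0400×14.474 = 200.4386 per 1,000.
Difference = 253.2090 − 200.4386 = 52.7703.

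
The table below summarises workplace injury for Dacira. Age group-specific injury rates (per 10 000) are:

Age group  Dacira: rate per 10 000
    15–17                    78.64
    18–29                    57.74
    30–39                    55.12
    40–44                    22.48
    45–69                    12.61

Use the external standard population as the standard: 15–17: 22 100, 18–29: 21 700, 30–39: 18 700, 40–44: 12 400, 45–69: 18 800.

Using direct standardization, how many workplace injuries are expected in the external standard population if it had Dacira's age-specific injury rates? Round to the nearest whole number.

454

Expected workplace injuries = Σ (standard pop × age-specific rate ÷ 10 000)
= 22 100×78.64/10 000 + 21 700×57.74/10 000 + 18 700×55.12/10 000 + 12 400×22.48/10 000 + 18 800×12.61/10 000
= 173.79 + 125.30 + 103.07 + 27.88 + 23.71 = 453.75.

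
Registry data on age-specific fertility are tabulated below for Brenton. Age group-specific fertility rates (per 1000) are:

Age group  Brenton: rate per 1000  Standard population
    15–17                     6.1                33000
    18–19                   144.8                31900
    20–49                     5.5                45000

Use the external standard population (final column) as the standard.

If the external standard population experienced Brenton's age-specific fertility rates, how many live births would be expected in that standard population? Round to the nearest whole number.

5068

Expected live births = Σ (standard pop × age-specific rate ÷ 1000)
= 33000×6.1/1000 + 31900×144.8/1000 + 45000×5.5/1000
= 201.30 + 4619.12 + 247.50 = 5067.92.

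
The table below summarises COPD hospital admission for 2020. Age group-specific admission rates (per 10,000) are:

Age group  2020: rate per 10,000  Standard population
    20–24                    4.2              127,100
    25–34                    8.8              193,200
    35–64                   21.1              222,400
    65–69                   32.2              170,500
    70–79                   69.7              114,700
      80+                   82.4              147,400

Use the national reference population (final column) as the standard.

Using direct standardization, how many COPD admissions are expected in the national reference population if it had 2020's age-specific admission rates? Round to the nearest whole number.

Expected COPD admissions = Σ (standard pop × age-specific rate ÷ 10,000)
= 127,100×4.2/10,000 + 193,200×8.8/10,000 + 222,400×21.1/10,000 + 170,500×32.2/10,000 + 114,700×69.7/10,000 + 147,400×82.4/10,000
= 53.38 + 170.02 + 469.26 + 549.01 + 799.46 + 1214.58 = 3255.71.

3256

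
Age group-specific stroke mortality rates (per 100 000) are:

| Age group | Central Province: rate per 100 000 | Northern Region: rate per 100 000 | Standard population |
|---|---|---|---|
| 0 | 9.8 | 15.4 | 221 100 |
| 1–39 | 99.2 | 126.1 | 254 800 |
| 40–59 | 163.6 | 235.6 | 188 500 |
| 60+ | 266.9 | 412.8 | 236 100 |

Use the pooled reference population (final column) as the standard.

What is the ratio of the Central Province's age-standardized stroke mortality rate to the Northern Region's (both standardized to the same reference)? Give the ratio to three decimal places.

Standard total = 900 500; weights = 0.2455, 0.2830, 0.2093, 0.2622.
The Central Province: 0.2455×9.8 + 0.2830×99.2 + 0.2093×163.6 + 0.2622×266.9 = 134.6992 per 100 000.
The Northern Region: 0.2455×15.4 + 0.2830×126.1 + 0.2093×235.6 + 0.2622×412.8 = 197.0104 per 100 000.
Ratio = 134.6992 ÷ 197.0104 = 0.68372.

0.684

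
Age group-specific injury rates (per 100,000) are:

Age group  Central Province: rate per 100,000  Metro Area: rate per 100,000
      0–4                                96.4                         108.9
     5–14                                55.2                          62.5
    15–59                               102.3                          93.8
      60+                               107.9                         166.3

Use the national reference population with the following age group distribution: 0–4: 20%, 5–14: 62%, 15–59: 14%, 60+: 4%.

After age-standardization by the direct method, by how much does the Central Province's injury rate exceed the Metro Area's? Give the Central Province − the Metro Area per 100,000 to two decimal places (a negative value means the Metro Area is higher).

Standard weights: 0.20, 0.62, 0.14, 0.04.
The Central Province: 0.2000×96.4 + 0.6200×55.2 + 0.1400×102.3 + 0.0400×107.9 = 72.1420 per 100,000.
The Metro Area: 0.2000×108.9 + 0.6200×62.5 + 0.1400×93.8 + 0.0400×166.3 = 80.3140 per 100,000.
Difference = 72.1420 − 80.3140 = -8.1720.

-8.17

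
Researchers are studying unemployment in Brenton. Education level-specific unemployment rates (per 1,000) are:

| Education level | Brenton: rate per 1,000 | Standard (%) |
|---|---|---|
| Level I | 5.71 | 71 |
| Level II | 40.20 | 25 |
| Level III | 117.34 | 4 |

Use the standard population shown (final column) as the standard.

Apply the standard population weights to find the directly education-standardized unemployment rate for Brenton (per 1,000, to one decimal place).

18.8

Standard weights: 0.71, 0.25, 0.04.
Standardized rate: 0.7100×5.71 + 0.2500×40.20 + 0.0400×117.34 = 18.7977 per 1,000.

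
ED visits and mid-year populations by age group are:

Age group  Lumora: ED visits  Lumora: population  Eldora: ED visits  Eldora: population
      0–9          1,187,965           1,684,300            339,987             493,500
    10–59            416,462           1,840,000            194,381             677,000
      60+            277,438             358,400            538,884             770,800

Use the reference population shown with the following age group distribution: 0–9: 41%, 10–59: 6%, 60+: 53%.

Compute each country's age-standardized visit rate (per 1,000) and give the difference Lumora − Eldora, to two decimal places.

Age-specific rates per 1,000 for Lumora: 705.317, 226.338, 774.102.
For Eldora: 688.930, 287.121, 699.123.
Standard weights: 0.41, 0.06, 0.53.
Lumora: 0.4100×705.317 + 0.0600×226.338 + 0.5300×774.102 = 713.0340 per 1,000.
Eldora: 0.4100×688.930 + 0.0600×287.121 + 0.5300×699.123 = 670.2238 per 1,000.
Difference = 713.0340 − 670.2238 = 42.8102.

42.81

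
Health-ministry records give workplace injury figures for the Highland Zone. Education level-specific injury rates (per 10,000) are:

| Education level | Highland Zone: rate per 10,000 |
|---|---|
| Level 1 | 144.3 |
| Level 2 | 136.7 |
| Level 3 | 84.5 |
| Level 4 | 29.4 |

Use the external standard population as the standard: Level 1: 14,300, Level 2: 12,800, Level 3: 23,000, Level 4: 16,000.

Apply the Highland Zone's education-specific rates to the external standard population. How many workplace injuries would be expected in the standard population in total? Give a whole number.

Expected workplace injuries = Σ (standard pop × education-specific rate ÷ 10,000)
= 14,300×144.3/10,000 + 12,800×136.7/10,000 + 23,000×84.5/10,000 + 16,000×29.4/10,000
= 206.35 + 174.98 + 194.35 + 47.04 = 622.72.

623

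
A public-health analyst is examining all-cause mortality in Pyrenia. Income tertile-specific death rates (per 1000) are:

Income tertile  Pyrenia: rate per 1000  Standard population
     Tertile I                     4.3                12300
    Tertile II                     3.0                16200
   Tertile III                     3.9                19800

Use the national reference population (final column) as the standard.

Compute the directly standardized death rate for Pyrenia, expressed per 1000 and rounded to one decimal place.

3.7

Standard total = 48300; weights = 0.2547, 0.3354, 0.4099.
Standardized rate: 0.2547×4.3 + 0.3354×3.0 + 0.4099×3.9 = 3.7000 per 1000.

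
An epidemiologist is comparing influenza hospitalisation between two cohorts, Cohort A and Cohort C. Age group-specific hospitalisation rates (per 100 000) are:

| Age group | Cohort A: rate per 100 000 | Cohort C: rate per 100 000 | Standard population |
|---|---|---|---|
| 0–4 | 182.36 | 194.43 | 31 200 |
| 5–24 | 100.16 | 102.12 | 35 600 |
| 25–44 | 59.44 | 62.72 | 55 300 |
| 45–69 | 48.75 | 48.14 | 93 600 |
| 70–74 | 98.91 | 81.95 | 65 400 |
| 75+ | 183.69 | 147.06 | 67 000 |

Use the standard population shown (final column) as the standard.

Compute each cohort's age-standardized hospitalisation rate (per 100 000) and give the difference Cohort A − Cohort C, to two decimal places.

8.60

Standard total = 348 100; weights = 0.0896, 0.1023, 0.1589, 0.2689, 0.1879, 0.1925.
Cohort A: 0.0896×182.36 + 0.1023×100.16 + 0.1589×59.44 + 0.2689×48.75 + 0.1879×98.91 + 0.1925×183.69 = 103.0776 per 100 000.
Cohort C: 0.0896×194.43 + 0.1023×102.12 + 0.1589×62.72 + 0.2689×48.14 + 0.1879×81.95 + 0.1925×147.06 = 94.4802 per 100 000.
Difference = 103.0776 − 94.4802 = 8.5974.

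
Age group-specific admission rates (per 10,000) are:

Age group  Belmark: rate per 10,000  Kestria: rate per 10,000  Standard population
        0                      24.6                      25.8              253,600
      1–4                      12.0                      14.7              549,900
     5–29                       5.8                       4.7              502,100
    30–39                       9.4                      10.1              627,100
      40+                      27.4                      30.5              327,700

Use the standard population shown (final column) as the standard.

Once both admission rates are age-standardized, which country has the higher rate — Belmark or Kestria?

Kestria

Standard total = 2,260,400; weights = 0.1122, 0.2433, 0.2221, 0.2774, 0.1450.
Belmark: 0.1122×24.6 + 0.2433×12.0 + 0.2221×5.8 + 0.2774×9.4 + 0.1450×27.4 = 13.5477 per 10,000.
Kestria: 0.1122×25.8 + 0.2433×14.7 + 0.2221×4.7 + 0.2774×10.1 + 0.1450×30.5 = 14.7385 per 10,000.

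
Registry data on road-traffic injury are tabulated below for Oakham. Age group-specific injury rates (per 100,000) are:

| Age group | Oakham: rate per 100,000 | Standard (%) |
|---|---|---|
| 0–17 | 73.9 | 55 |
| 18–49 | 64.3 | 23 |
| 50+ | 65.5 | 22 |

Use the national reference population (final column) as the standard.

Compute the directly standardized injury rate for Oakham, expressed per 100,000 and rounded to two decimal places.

Standard weights: 0.55, 0.23, 0.22.
Standardized rate: 0.5500×73.9 + 0.2300×64.3 + 0.2200×65.5 = 69.8440 per 100,000.

69.84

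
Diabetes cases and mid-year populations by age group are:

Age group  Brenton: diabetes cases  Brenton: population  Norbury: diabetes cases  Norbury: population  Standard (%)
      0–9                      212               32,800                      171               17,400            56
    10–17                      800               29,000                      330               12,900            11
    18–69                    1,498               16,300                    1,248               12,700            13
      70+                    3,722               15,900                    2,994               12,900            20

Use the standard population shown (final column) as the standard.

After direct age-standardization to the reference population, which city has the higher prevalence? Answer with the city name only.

Norbury

Age-specific rates per 1,000 for Brenton: 6.463, 27.586, 91.902, 234.088.
For Norbury: 9.828, 25.581, 98.268, 232.093.
Standard weights: 0.56, 0.11, 0.13, 0.20.
Brenton: 0.5600×6.463 + 0.1100×27.586 + 0.1300×91.902 + 0.2000×234.088 = 65.4188 per 1,000.
Norbury: 0.5600×9.828 + 0.1100×25.581 + 0.1300×98.268 + 0.2000×232.093 = 67.5108 per 1,000.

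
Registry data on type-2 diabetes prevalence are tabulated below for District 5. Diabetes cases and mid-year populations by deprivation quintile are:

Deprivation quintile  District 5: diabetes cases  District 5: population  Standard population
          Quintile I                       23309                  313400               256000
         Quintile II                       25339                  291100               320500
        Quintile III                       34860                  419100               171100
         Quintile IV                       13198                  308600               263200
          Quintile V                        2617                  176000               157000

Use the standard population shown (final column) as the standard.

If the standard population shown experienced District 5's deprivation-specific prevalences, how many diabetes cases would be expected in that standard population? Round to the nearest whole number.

74761

Deprivation-specific rates per 1000 for District 5: 74.375, 87.046, 83.178, 42.767, 14.869.
Expected diabetes cases = Σ (standard pop × deprivation-specific rate ÷ 1000)
= 256000×74.375/1000 + 320500×87.046/1000 + 171100×83.178/1000 + 263200×42.767/1000 + 157000×14.869/1000
= 19039.90 + 27898.14 + 14231.80 + 11256.36 + 2334.48 = 74760.68.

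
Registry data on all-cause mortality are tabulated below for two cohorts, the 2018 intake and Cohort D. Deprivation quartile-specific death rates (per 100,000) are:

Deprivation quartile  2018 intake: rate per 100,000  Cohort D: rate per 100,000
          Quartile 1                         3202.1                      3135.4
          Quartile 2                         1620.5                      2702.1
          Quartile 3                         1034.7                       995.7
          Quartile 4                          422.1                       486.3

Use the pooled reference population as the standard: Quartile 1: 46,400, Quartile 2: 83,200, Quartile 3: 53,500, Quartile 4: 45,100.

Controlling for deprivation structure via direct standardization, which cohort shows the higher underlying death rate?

Cohort D

Standard total = 228,200; weights = 0.2033, 0.3646, 0.2344, 0.1976.
The 2018 intake: 0.2033×3202.1 + 0.3646×1620.5 + 0.2344×1034.7 + 0.1976×422.1 = 1567.9062 per 100,000.
Cohort D: 0.2033×3135.4 + 0.3646×2702.1 + 0.2344×995.7 + 0.1976×486.3 = 1952.2321 per 100,000.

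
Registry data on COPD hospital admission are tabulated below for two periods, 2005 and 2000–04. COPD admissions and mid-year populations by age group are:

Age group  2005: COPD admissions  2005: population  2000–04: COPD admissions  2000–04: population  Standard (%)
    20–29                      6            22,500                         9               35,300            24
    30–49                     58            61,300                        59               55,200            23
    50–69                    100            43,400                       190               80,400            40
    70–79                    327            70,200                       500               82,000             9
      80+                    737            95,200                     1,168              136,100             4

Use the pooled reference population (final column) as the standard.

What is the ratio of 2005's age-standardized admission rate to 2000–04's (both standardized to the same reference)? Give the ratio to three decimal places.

Age-specific rates per 10,000 for 2005: 2.67, 9.46, 23.04, 46.58, 77.42.
For 2000–04: 2.55, 10.69, 23.63, 60.98, 85.82.
Standard weights: 0.24, 0.23, 0.40, 0.09, 0.04.
2005: 0.2400×2.67 + 0.2300×9.46 + 0.4000×23.04 + 0.0900×46.58 + 0.0400×77.42 = 19.3217 per 10,000.
2000–04: 0.2400×2.55 + 0.2300×10.69 + 0.4000×23.63 + 0.0900×60.98 + 0.0400×85.82 = 21.4435 per 10,000.
Ratio = 19.3217 ÷ 21.4435 = 0.90105.

0.901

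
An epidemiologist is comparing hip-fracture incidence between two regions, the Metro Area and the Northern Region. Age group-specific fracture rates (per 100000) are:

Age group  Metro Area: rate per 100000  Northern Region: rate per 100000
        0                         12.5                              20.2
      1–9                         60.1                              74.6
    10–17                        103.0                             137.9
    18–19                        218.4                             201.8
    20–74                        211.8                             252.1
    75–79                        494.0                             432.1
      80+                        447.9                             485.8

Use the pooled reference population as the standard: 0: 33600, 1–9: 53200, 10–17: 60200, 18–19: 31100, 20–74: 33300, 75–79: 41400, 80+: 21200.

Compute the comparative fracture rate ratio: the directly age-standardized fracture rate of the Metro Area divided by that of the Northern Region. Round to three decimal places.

Standard total = 274000; weights = 0.1226, 0.1942, 0.2197, 0.1135, 0.1215, 0.1511, 0.0774.
The Metro Area: 0.1226×12.5 + 0.1942×60.1 + 0.2197×103.0 + 0.1135×218.4 + 0.1215×211.8 + 0.1511×494.0 + 0.0774×447.9 = 195.6576 per 100000.
The Northern Region: 0.1226×20.2 + 0.1942×74.6 + 0.2197×137.9 + 0.1135×201.8 + 0.1215×252.1 + 0.1511×432.1 + 0.0774×485.8 = 203.6782 per 100000.
Ratio = 195.6576 ÷ 203.6782 = 0.96062.

0.961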